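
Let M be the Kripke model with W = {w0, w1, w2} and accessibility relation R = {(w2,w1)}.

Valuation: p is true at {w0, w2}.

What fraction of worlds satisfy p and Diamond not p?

1/3

w0: p is T, Diamond not p is F. ✗
w1: p is F, Diamond not p is F. ✗
w2: p is T, Diamond not p is T. ✓
That's 1 of 3 worlds, so 1/3.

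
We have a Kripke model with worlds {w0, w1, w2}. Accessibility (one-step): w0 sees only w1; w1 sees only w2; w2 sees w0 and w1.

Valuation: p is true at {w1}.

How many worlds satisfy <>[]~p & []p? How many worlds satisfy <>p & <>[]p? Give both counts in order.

1 and 1

For <>[]~p & []p:
w0: <>[]~p is T, []p is T. ✓
w1: <>[]~p is F, []p is F. ✗
w2: <>[]~p is T, []p is F. ✗
— 1 world.
For <>p & <>[]p:
w0: <>p is T, <>[]p is F. ✗
w1: <>p is F, <>[]p is F. ✗
w2: <>p is T, <>[]p is T. ✓
— 1 world.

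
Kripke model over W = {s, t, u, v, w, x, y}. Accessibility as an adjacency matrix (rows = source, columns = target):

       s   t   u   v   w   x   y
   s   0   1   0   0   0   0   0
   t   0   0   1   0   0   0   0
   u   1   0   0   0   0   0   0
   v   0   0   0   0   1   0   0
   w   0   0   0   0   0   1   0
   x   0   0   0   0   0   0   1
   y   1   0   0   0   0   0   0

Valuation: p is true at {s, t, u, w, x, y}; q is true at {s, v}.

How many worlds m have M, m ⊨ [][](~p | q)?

2

s: successors {t}; [](~p | q) there: t:F. ✗
t: successors {u}; [](~p | q) there: u:T. ✓
u: successors {s}; [](~p | q) there: s:F. ✗
v: successors {w}; [](~p | q) there: w:F. ✗
w: successors {x}; [](~p | q) there: x:F. ✗
x: successors {y}; [](~p | q) there: y:T. ✓
y: successors {s}; [](~p | q) there: s:F. ✗
Satisfying worlds: {t, x}.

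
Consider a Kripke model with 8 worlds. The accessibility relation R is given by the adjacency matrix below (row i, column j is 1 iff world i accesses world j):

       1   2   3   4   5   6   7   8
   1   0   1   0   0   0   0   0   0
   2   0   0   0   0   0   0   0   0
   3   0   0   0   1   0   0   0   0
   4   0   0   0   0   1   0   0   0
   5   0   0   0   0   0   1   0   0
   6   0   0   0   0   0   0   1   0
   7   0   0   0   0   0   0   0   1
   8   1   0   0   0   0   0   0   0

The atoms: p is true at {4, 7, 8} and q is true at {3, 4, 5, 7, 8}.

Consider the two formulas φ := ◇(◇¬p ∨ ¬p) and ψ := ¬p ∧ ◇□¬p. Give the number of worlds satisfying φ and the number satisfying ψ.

6 and 2

For ◇(◇¬p ∨ ¬p):
1: successors {2}; ◇¬p ∨ ¬p there: 2:T. ✓
2: no successors, so ◇(◇¬p ∨ ¬p) fails. ✗
3: successors {4}; ◇¬p ∨ ¬p there: 4:T. ✓
4: successors {5}; ◇¬p ∨ ¬p there: 5:T. ✓
5: successors {6}; ◇¬p ∨ ¬p there: 6:T. ✓
6: successors {7}; ◇¬p ∨ ¬p there: 7:F. ✗
7: successors {8}; ◇¬p ∨ ¬p there: 8:T. ✓
8: successors {1}; ◇¬p ∨ ¬p there: 1:T. ✓
— 6 worlds.
For ¬p ∧ ◇□¬p:
1: ¬p is T, ◇□¬p is T. ✓
2: ¬p is T, ◇□¬p is F. ✗
3: ¬p is T, ◇□¬p is T. ✓
4: ¬p is F, ◇□¬p is T. ✗
5: ¬p is T, ◇□¬p is F. ✗
6: ¬p is T, ◇□¬p is F. ✗
7: ¬p is F, ◇□¬p is T. ✗
8: ¬p is F, ◇□¬p is T. ✗
— 2 worlds.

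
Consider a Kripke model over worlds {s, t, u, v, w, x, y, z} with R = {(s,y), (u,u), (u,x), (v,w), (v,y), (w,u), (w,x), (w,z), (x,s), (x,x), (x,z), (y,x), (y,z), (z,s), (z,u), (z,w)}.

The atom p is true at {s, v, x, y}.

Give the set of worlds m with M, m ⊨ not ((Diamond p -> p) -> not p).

{s, v, x, y}

s: (Diamond p -> p) -> not p is F. ✓
t: (Diamond p -> p) -> not p is T. ✗
u: (Diamond p -> p) -> not p is T. ✗
v: (Diamond p -> p) -> not p is F. ✓
w: (Diamond p -> p) -> not p is T. ✗
x: (Diamond p -> p) -> not p is F. ✓
y: (Diamond p -> p) -> not p is F. ✓
z: (Diamond p -> p) -> not p is T. ✗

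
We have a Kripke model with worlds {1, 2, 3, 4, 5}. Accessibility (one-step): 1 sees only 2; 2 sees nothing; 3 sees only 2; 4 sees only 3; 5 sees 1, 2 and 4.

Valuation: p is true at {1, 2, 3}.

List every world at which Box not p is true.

1: successors {2}; not p there: 2:F. ✗
2: no successors, so Box not p holds vacuously. ✓
3: successors {2}; not p there: 2:F. ✗
4: successors {3}; not p there: 3:F. ✗
5: successors {1, 2, 4}; not p there: 1:F, 2:F, 4:T. ✗

{2}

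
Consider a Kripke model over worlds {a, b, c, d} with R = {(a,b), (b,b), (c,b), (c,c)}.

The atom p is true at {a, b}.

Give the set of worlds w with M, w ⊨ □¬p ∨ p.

a: □¬p is F, p is T. ✓
b: □¬p is F, p is T. ✓
c: □¬p is F, p is F. ✗
d: □¬p is T, p is F. ✓

{a, b, d}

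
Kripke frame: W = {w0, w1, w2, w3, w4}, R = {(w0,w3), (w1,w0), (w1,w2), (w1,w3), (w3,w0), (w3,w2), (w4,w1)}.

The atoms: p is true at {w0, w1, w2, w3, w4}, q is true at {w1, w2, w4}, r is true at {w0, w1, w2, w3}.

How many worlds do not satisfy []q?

w0: successors {w3}; q there: w3:F. ✗
w1: successors {w0, w2, w3}; q there: w0:F, w2:T, w3:F. ✗
w2: no successors, so []q holds vacuously. ✓
w3: successors {w0, w2}; q there: w0:F, w2:T. ✗
w4: successors {w1}; q there: w1:T. ✓
Satisfying worlds: {w2, w4}.
So []q fails at the other 3 worlds.

3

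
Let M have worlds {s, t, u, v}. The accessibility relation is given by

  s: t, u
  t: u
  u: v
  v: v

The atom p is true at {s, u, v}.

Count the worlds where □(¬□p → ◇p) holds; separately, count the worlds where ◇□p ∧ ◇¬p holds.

For □(¬□p → ◇p):
s: successors {t, u}; ¬□p → ◇p there: t:T, u:T. ✓
t: successors {u}; ¬□p → ◇p there: u:T. ✓
u: successors {v}; ¬□p → ◇p there: v:T. ✓
v: successors {v}; ¬□p → ◇p there: v:T. ✓
— 4 worlds.
For ◇□p ∧ ◇¬p:
s: ◇□p is T, ◇¬p is T. ✓
t: ◇□p is T, ◇¬p is F. ✗
u: ◇□p is T, ◇¬p is F. ✗
v: ◇□p is T, ◇¬p is F. ✗
— 1 world.

4 and 1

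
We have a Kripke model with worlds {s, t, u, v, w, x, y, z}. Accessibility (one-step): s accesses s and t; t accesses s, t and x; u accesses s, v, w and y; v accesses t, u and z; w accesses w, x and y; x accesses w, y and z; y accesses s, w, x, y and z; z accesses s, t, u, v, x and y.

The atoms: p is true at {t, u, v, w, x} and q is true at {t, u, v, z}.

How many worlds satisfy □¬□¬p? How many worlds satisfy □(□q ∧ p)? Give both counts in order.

For □¬□¬p:
s: successors {s, t}; ¬□¬p there: s:T, t:T. ✓
t: successors {s, t, x}; ¬□¬p there: s:T, t:T, x:T. ✓
u: successors {s, v, w, y}; ¬□¬p there: s:T, v:T, w:T, y:T. ✓
v: successors {t, u, z}; ¬□¬p there: t:T, u:T, z:T. ✓
w: successors {w, x, y}; ¬□¬p there: w:T, x:T, y:T. ✓
x: successors {w, y, z}; ¬□¬p there: w:T, y:T, z:T. ✓
y: successors {s, w, x, y, z}; ¬□¬p there: s:T, w:T, x:T, y:T, z:T. ✓
z: successors {s, t, u, v, x, y}; ¬□¬p there: s:T, t:T, u:T, v:T, x:T, y:T. ✓
— 8 worlds.
For □(□q ∧ p):
s: successors {s, t}; □q ∧ p there: s:F, t:F. ✗
t: successors {s, t, x}; □q ∧ p there: s:F, t:F, x:F. ✗
u: successors {s, v, w, y}; □q ∧ p there: s:F, v:T, w:F, y:F. ✗
v: successors {t, u, z}; □q ∧ p there: t:F, u:F, z:F. ✗
w: successors {w, x, y}; □q ∧ p there: w:F, x:F, y:F. ✗
x: successors {w, y, z}; □q ∧ p there: w:F, y:F, z:F. ✗
y: successors {s, w, x, y, z}; □q ∧ p there: s:F, w:F, x:F, y:F, z:F. ✗
z: successors {s, t, u, v, x, y}; □q ∧ p there: s:F, t:F, u:F, v:T, x:F, y:F. ✗
— 0 worlds.

8 and 0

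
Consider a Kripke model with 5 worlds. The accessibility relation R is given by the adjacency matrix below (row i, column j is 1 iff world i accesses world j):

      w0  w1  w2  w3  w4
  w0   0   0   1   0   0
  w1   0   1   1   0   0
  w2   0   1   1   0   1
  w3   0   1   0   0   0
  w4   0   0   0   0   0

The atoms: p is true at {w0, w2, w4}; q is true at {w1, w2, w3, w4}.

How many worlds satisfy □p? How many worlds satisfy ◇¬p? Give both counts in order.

For □p:
w0: successors {w2}; p there: w2:T. ✓
w1: successors {w1, w2}; p there: w1:F, w2:T. ✗
w2: successors {w1, w2, w4}; p there: w1:F, w2:T, w4:T. ✗
w3: successors {w1}; p there: w1:F. ✗
w4: no successors, so □p holds vacuously. ✓
— 2 worlds.
For ◇¬p:
w0: successors {w2}; ¬p there: w2:F. ✗
w1: successors {w1, w2}; ¬p there: w1:T, w2:F. ✓
w2: successors {w1, w2, w4}; ¬p there: w1:T, w2:F, w4:F. ✓
w3: successors {w1}; ¬p there: w1:T. ✓
w4: no successors, so ◇¬p fails. ✗
— 3 worlds.

2 and 3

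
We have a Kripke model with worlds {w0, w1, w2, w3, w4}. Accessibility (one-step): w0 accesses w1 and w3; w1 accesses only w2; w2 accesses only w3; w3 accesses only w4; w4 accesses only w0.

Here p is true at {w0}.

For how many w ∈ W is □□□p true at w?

w0: successors {w1, w3}; □□p there: w1:F, w3:T. ✗
w1: successors {w2}; □□p there: w2:F. ✗
w2: successors {w3}; □□p there: w3:T. ✓
w3: successors {w4}; □□p there: w4:F. ✗
w4: successors {w0}; □□p there: w0:F. ✗
Satisfying worlds: {w2}.

1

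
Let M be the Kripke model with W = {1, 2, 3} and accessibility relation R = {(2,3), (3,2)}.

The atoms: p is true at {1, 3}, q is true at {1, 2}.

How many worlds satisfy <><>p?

1: no successors, so <><>p fails. ✗
2: successors {3}; <>p there: 3:F. ✗
3: successors {2}; <>p there: 2:T. ✓
Satisfying worlds: {3}.

1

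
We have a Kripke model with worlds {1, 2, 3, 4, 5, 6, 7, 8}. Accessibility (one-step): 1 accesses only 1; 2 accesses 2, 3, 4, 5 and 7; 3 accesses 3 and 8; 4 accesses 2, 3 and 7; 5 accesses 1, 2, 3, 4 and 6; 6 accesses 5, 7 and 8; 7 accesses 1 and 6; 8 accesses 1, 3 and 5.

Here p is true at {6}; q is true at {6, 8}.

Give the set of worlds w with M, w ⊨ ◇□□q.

1: successors {1}; □□q there: 1:F. ✗
2: successors {2, 3, 4, 5, 7}; □□q there: 2:F, 3:F, 4:F, 5:F, 7:F. ✗
3: successors {3, 8}; □□q there: 3:F, 8:F. ✗
4: successors {2, 3, 7}; □□q there: 2:F, 3:F, 7:F. ✗
5: successors {1, 2, 3, 4, 6}; □□q there: 1:F, 2:F, 3:F, 4:F, 6:F. ✗
6: successors {5, 7, 8}; □□q there: 5:F, 7:F, 8:F. ✗
7: successors {1, 6}; □□q there: 1:F, 6:F. ✗
8: successors {1, 3, 5}; □□q there: 1:F, 3:F, 5:F. ✗

∅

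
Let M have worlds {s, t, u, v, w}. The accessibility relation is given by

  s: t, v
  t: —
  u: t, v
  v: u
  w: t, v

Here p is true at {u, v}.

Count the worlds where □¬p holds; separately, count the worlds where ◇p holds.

1 and 4

For □¬p:
s: successors {t, v}; ¬p there: t:T, v:F. ✗
t: no successors, so □¬p holds vacuously. ✓
u: successors {t, v}; ¬p there: t:T, v:F. ✗
v: successors {u}; ¬p there: u:F. ✗
w: successors {t, v}; ¬p there: t:T, v:F. ✗
— 1 world.
For ◇p:
s: successors {t, v}; p there: t:F, v:T. ✓
t: no successors, so ◇p fails. ✗
u: successors {t, v}; p there: t:F, v:T. ✓
v: successors {u}; p there: u:T. ✓
w: successors {t, v}; p there: t:F, v:T. ✓
— 4 worlds.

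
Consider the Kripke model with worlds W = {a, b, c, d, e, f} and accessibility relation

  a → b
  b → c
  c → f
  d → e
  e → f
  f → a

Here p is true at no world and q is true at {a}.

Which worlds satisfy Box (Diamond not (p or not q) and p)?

∅

a: successors {b}; Diamond not (p or not q) and p there: b:F. ✗
b: successors {c}; Diamond not (p or not q) and p there: c:F. ✗
c: successors {f}; Diamond not (p or not q) and p there: f:F. ✗
d: successors {e}; Diamond not (p or not q) and p there: e:F. ✗
e: successors {f}; Diamond not (p or not q) and p there: f:F. ✗
f: successors {a}; Diamond not (p or not q) and p there: a:F. ✗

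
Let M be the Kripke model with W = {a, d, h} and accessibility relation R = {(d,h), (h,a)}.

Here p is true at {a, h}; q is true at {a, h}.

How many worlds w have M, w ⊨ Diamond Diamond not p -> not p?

a: Diamond Diamond not p is F, not p is F. ✓
d: Diamond Diamond not p is F, not p is T. ✓
h: Diamond Diamond not p is F, not p is F. ✓
Satisfying worlds: {a, d, h}.

3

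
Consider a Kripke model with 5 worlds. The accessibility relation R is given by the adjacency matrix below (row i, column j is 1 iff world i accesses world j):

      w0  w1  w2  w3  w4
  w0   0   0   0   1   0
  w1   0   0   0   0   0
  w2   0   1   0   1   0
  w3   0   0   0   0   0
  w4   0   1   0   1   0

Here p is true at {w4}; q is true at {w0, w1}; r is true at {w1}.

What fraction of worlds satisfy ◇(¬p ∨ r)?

w0: successors {w3}; ¬p ∨ r there: w3:T. ✓
w1: no successors, so ◇(¬p ∨ r) fails. ✗
w2: successors {w1, w3}; ¬p ∨ r there: w1:T, w3:T. ✓
w3: no successors, so ◇(¬p ∨ r) fails. ✗
w4: successors {w1, w3}; ¬p ∨ r there: w1:T, w3:T. ✓
That's 3 of 5 worlds, so 3/5.

3/5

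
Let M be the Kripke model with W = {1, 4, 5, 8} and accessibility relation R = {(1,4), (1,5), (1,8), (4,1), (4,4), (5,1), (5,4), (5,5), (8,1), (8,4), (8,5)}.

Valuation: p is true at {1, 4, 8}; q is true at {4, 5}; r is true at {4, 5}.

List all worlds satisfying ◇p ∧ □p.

1: ◇p is T, □p is F. ✗
4: ◇p is T, □p is T. ✓
5: ◇p is T, □p is F. ✗
8: ◇p is T, □p is F. ✗

{4}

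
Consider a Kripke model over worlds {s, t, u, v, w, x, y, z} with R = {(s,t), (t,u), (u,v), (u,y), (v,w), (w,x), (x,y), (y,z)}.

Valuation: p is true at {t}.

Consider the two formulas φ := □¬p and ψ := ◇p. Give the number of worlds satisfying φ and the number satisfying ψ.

For □¬p:
s: successors {t}; ¬p there: t:F. ✗
t: successors {u}; ¬p there: u:T. ✓
u: successors {v, y}; ¬p there: v:T, y:T. ✓
v: successors {w}; ¬p there: w:T. ✓
w: successors {x}; ¬p there: x:T. ✓
x: successors {y}; ¬p there: y:T. ✓
y: successors {z}; ¬p there: z:T. ✓
z: no successors, so □¬p holds vacuously. ✓
— 7 worlds.
For ◇p:
s: successors {t}; p there: t:T. ✓
t: successors {u}; p there: u:F. ✗
u: successors {v, y}; p there: v:F, y:F. ✗
v: successors {w}; p there: w:F. ✗
w: successors {x}; p there: x:F. ✗
x: successors {y}; p there: y:F. ✗
y: successors {z}; p there: z:F. ✗
z: no successors, so ◇p fails. ✗
— 1 world.

7 and 1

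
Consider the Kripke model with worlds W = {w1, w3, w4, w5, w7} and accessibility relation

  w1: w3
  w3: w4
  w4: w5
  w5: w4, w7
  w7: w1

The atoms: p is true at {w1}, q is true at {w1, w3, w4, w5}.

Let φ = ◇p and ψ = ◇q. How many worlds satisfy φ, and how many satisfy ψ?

1 and 5

For ◇p:
w1: successors {w3}; p there: w3:F. ✗
w3: successors {w4}; p there: w4:F. ✗
w4: successors {w5}; p there: w5:F. ✗
w5: successors {w4, w7}; p there: w4:F, w7:F. ✗
w7: successors {w1}; p there: w1:T. ✓
— 1 world.
For ◇q:
w1: successors {w3}; q there: w3:T. ✓
w3: successors {w4}; q there: w4:T. ✓
w4: successors {w5}; q there: w5:T. ✓
w5: successors {w4, w7}; q there: w4:T, w7:F. ✓
w7: successors {w1}; q there: w1:T. ✓
— 5 worlds.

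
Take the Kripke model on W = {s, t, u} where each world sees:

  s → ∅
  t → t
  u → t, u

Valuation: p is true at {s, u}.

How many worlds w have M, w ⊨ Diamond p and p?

s: Diamond p is F, p is T. ✗
t: Diamond p is F, p is F. ✗
u: Diamond p is T, p is T. ✓
Satisfying worlds: {u}.

1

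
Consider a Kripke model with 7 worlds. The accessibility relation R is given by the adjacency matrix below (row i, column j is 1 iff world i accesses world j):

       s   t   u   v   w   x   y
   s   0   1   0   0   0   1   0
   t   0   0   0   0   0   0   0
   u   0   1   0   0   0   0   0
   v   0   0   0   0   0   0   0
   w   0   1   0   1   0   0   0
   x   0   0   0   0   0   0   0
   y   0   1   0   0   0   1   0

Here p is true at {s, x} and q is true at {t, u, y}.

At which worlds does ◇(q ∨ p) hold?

s: successors {t, x}; q ∨ p there: t:T, x:T. ✓
t: no successors, so ◇(q ∨ p) fails. ✗
u: successors {t}; q ∨ p there: t:T. ✓
v: no successors, so ◇(q ∨ p) fails. ✗
w: successors {t, v}; q ∨ p there: t:T, v:F. ✓
x: no successors, so ◇(q ∨ p) fails. ✗
y: successors {t, x}; q ∨ p there: t:T, x:T. ✓

{s, u, w, y}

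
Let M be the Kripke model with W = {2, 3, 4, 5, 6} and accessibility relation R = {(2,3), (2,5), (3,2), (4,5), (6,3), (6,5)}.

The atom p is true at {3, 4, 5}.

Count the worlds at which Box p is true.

2: successors {3, 5}; p there: 3:T, 5:T. ✓
3: successors {2}; p there: 2:F. ✗
4: successors {5}; p there: 5:T. ✓
5: no successors, so Box p holds vacuously. ✓
6: successors {3, 5}; p there: 3:T, 5:T. ✓
Satisfying worlds: {2, 4, 5, 6}.

4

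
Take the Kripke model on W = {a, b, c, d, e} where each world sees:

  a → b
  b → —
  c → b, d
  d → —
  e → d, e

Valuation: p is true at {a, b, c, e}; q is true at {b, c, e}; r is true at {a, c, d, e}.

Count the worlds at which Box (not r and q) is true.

a: successors {b}; not r and q there: b:T. ✓
b: no successors, so Box (not r and q) holds vacuously. ✓
c: successors {b, d}; not r and q there: b:T, d:F. ✗
d: no successors, so Box (not r and q) holds vacuously. ✓
e: successors {d, e}; not r and q there: d:F, e:F. ✗
Satisfying worlds: {a, b, d}.

3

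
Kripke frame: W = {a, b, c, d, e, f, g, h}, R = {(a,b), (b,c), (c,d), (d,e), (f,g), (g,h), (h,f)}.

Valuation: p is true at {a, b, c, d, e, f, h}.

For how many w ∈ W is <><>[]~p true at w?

2

a: successors {b}; <>[]~p there: b:F. ✗
b: successors {c}; <>[]~p there: c:F. ✗
c: successors {d}; <>[]~p there: d:T. ✓
d: successors {e}; <>[]~p there: e:F. ✗
e: no successors, so <><>[]~p fails. ✗
f: successors {g}; <>[]~p there: g:F. ✗
g: successors {h}; <>[]~p there: h:T. ✓
h: successors {f}; <>[]~p there: f:F. ✗
Satisfying worlds: {c, g}.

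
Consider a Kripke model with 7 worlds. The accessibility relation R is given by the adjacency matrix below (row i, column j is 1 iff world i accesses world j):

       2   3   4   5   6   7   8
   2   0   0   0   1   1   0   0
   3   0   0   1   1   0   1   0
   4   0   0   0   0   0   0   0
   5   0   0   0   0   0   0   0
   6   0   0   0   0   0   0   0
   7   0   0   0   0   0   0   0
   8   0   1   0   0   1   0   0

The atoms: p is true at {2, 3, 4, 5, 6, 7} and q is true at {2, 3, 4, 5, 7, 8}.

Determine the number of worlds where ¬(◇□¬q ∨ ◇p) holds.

4

2: ◇□¬q ∨ ◇p is T. ✗
3: ◇□¬q ∨ ◇p is T. ✗
4: ◇□¬q ∨ ◇p is F. ✓
5: ◇□¬q ∨ ◇p is F. ✓
6: ◇□¬q ∨ ◇p is F. ✓
7: ◇□¬q ∨ ◇p is F. ✓
8: ◇□¬q ∨ ◇p is T. ✗
Satisfying worlds: {4, 5, 6, 7}.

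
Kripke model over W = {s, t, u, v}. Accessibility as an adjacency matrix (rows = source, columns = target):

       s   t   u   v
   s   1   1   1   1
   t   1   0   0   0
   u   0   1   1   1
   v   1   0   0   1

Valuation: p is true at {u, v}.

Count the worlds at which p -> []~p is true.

s: p is F, []~p is F. ✓
t: p is F, []~p is T. ✓
u: p is T, []~p is F. ✗
v: p is T, []~p is F. ✗
Satisfying worlds: {s, t}.

2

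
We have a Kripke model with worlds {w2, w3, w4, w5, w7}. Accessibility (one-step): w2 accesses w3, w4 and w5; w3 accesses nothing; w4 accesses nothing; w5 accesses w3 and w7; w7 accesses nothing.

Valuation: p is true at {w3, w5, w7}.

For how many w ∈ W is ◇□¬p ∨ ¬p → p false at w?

w2: ◇□¬p ∨ ¬p is T, p is F. ✗
w3: ◇□¬p ∨ ¬p is F, p is T. ✓
w4: ◇□¬p ∨ ¬p is T, p is F. ✗
w5: ◇□¬p ∨ ¬p is T, p is T. ✓
w7: ◇□¬p ∨ ¬p is F, p is T. ✓
Satisfying worlds: {w3, w5, w7}.
So ◇□¬p ∨ ¬p → p fails at the other 2 worlds.

2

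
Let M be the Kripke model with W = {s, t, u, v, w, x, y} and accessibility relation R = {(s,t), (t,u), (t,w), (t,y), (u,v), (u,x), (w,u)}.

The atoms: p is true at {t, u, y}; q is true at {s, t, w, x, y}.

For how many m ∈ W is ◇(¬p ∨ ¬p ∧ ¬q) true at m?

2

s: successors {t}; ¬p ∨ ¬p ∧ ¬q there: t:F. ✗
t: successors {u, w, y}; ¬p ∨ ¬p ∧ ¬q there: u:F, w:T, y:F. ✓
u: successors {v, x}; ¬p ∨ ¬p ∧ ¬q there: v:T, x:T. ✓
v: no successors, so ◇(¬p ∨ ¬p ∧ ¬q) fails. ✗
w: successors {u}; ¬p ∨ ¬p ∧ ¬q there: u:F. ✗
x: no successors, so ◇(¬p ∨ ¬p ∧ ¬q) fails. ✗
y: no successors, so ◇(¬p ∨ ¬p ∧ ¬q) fails. ✗
Satisfying worlds: {t, u}.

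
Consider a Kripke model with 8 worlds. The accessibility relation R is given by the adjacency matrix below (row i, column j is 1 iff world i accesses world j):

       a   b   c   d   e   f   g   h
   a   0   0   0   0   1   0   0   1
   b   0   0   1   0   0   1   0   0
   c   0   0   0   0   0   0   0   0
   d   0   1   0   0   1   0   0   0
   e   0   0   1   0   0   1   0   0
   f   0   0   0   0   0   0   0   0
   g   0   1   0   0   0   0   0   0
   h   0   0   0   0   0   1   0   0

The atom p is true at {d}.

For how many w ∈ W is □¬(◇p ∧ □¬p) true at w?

a: successors {e, h}; ¬(◇p ∧ □¬p) there: e:T, h:T. ✓
b: successors {c, f}; ¬(◇p ∧ □¬p) there: c:T, f:T. ✓
c: no successors, so □¬(◇p ∧ □¬p) holds vacuously. ✓
d: successors {b, e}; ¬(◇p ∧ □¬p) there: b:T, e:T. ✓
e: successors {c, f}; ¬(◇p ∧ □¬p) there: c:T, f:T. ✓
f: no successors, so □¬(◇p ∧ □¬p) holds vacuously. ✓
g: successors {b}; ¬(◇p ∧ □¬p) there: b:T. ✓
h: successors {f}; ¬(◇p ∧ □¬p) there: f:T. ✓
Satisfying worlds: {a, b, c, d, e, f, g, h}.

8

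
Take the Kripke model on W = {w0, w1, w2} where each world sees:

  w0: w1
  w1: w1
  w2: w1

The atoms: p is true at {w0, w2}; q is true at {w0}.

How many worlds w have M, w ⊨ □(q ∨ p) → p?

w0: □(q ∨ p) is F, p is T. ✓
w1: □(q ∨ p) is F, p is F. ✓
w2: □(q ∨ p) is F, p is T. ✓
Satisfying worlds: {w0, w1, w2}.

3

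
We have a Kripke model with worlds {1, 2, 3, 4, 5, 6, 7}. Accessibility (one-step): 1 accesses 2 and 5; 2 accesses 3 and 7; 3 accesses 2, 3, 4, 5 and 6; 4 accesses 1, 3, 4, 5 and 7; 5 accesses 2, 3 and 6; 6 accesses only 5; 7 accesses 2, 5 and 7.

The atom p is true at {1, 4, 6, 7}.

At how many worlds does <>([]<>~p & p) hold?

5

1: successors {2, 5}; []<>~p & p there: 2:F, 5:F. ✗
2: successors {3, 7}; []<>~p & p there: 3:F, 7:T. ✓
3: successors {2, 3, 4, 5, 6}; []<>~p & p there: 2:F, 3:F, 4:T, 5:F, 6:T. ✓
4: successors {1, 3, 4, 5, 7}; []<>~p & p there: 1:T, 3:F, 4:T, 5:F, 7:T. ✓
5: successors {2, 3, 6}; []<>~p & p there: 2:F, 3:F, 6:T. ✓
6: successors {5}; []<>~p & p there: 5:F. ✗
7: successors {2, 5, 7}; []<>~p & p there: 2:F, 5:F, 7:T. ✓
Satisfying worlds: {2, 3, 4, 5, 7}.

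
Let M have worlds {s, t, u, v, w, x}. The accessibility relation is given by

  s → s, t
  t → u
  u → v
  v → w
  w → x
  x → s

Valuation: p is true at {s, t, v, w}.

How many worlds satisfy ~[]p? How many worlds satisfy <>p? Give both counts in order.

2 and 4

For ~[]p:
s: []p is T. ✗
t: []p is F. ✓
u: []p is T. ✗
v: []p is T. ✗
w: []p is F. ✓
x: []p is T. ✗
— 2 worlds.
For <>p:
s: successors {s, t}; p there: s:T, t:T. ✓
t: successors {u}; p there: u:F. ✗
u: successors {v}; p there: v:T. ✓
v: successors {w}; p there: w:T. ✓
w: successors {x}; p there: x:F. ✗
x: successors {s}; p there: s:T. ✓
— 4 worlds.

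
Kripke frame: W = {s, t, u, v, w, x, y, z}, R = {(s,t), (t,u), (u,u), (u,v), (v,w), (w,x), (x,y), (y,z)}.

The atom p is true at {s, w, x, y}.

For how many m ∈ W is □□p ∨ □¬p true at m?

7

s: □□p is F, □¬p is T. ✓
t: □□p is F, □¬p is T. ✓
u: □□p is F, □¬p is T. ✓
v: □□p is T, □¬p is F. ✓
w: □□p is T, □¬p is F. ✓
x: □□p is F, □¬p is F. ✗
y: □□p is T, □¬p is T. ✓
z: □□p is T, □¬p is T. ✓
Satisfying worlds: {s, t, u, v, w, y, z}.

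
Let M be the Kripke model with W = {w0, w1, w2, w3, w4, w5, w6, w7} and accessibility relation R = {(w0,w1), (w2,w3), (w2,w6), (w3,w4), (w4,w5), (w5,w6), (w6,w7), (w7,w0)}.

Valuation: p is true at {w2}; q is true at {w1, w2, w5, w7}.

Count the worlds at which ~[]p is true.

7

w0: []p is F. ✓
w1: []p is T. ✗
w2: []p is F. ✓
w3: []p is F. ✓
w4: []p is F. ✓
w5: []p is F. ✓
w6: []p is F. ✓
w7: []p is F. ✓
Satisfying worlds: {w0, w2, w3, w4, w5, w6, w7}.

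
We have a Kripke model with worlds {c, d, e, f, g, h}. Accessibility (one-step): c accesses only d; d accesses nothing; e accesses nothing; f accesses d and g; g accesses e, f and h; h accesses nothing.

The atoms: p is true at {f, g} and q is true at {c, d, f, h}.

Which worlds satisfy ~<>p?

{c, d, e, h}

c: <>p is F. ✓
d: <>p is F. ✓
e: <>p is F. ✓
f: <>p is T. ✗
g: <>p is T. ✗
h: <>p is F. ✓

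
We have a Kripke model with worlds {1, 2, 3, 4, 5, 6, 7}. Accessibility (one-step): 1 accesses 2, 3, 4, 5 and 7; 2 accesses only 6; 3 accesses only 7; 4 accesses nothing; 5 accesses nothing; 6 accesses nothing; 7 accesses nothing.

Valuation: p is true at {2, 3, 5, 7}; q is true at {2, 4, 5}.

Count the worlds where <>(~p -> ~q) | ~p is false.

1: <>(~p -> ~q) is T, ~p is T. ✓
2: <>(~p -> ~q) is T, ~p is F. ✓
3: <>(~p -> ~q) is T, ~p is F. ✓
4: <>(~p -> ~q) is F, ~p is T. ✓
5: <>(~p -> ~q) is F, ~p is F. ✗
6: <>(~p -> ~q) is F, ~p is T. ✓
7: <>(~p -> ~q) is F, ~p is F. ✗
Satisfying worlds: {1, 2, 3, 4, 6}.
So <>(~p -> ~q) | ~p fails at the other 2 worlds.

2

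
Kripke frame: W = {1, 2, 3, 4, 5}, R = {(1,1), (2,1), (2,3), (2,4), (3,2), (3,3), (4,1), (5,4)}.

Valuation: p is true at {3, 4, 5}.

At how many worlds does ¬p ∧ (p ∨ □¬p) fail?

4

1: ¬p is T, p ∨ □¬p is T. ✓
2: ¬p is T, p ∨ □¬p is F. ✗
3: ¬p is F, p ∨ □¬p is T. ✗
4: ¬p is F, p ∨ □¬p is T. ✗
5: ¬p is F, p ∨ □¬p is T. ✗
Satisfying worlds: {1}.
So ¬p ∧ (p ∨ □¬p) fails at the other 4 worlds.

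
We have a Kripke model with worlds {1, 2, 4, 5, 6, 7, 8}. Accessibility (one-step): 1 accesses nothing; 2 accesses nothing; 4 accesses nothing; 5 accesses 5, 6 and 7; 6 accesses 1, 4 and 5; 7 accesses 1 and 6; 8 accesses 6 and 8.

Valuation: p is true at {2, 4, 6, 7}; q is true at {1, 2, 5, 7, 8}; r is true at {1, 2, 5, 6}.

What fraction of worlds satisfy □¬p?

3/7

1: no successors, so □¬p holds vacuously. ✓
2: no successors, so □¬p holds vacuously. ✓
4: no successors, so □¬p holds vacuously. ✓
5: successors {5, 6, 7}; ¬p there: 5:T, 6:F, 7:F. ✗
6: successors {1, 4, 5}; ¬p there: 1:T, 4:F, 5:T. ✗
7: successors {1, 6}; ¬p there: 1:T, 6:F. ✗
8: successors {6, 8}; ¬p there: 6:F, 8:T. ✗
That's 3 of 7 worlds, so 3/7.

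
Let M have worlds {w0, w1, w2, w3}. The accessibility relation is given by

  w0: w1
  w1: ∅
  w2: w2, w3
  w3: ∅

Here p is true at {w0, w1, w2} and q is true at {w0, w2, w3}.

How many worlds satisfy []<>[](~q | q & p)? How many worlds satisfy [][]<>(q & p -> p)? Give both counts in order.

2 and 3

For []<>[](~q | q & p):
w0: successors {w1}; <>[](~q | q & p) there: w1:F. ✗
w1: no successors, so []<>[](~q | q & p) holds vacuously. ✓
w2: successors {w2, w3}; <>[](~q | q & p) there: w2:T, w3:F. ✗
w3: no successors, so []<>[](~q | q & p) holds vacuously. ✓
— 2 worlds.
For [][]<>(q & p -> p):
w0: successors {w1}; []<>(q & p -> p) there: w1:T. ✓
w1: no successors, so [][]<>(q & p -> p) holds vacuously. ✓
w2: successors {w2, w3}; []<>(q & p -> p) there: w2:F, w3:T. ✗
w3: no successors, so [][]<>(q & p -> p) holds vacuously. ✓
— 3 worlds.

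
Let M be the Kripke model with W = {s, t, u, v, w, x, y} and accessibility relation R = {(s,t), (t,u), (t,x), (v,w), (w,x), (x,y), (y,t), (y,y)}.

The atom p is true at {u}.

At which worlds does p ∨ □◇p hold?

{s, u}

s: p is F, □◇p is T. ✓
t: p is F, □◇p is F. ✗
u: p is T, □◇p is T. ✓
v: p is F, □◇p is F. ✗
w: p is F, □◇p is F. ✗
x: p is F, □◇p is F. ✗
y: p is F, □◇p is F. ✗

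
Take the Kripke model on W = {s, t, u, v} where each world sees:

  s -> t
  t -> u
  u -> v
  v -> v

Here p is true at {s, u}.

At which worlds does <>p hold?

s: successors {t}; p there: t:F. ✗
t: successors {u}; p there: u:T. ✓
u: successors {v}; p there: v:F. ✗
v: successors {v}; p there: v:F. ✗

{t}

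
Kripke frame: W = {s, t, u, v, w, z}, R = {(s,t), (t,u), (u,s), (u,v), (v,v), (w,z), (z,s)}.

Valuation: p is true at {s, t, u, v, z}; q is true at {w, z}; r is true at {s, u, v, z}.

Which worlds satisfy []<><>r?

{s, t, u, v, z}

s: successors {t}; <><>r there: t:T. ✓
t: successors {u}; <><>r there: u:T. ✓
u: successors {s, v}; <><>r there: s:T, v:T. ✓
v: successors {v}; <><>r there: v:T. ✓
w: successors {z}; <><>r there: z:F. ✗
z: successors {s}; <><>r there: s:T. ✓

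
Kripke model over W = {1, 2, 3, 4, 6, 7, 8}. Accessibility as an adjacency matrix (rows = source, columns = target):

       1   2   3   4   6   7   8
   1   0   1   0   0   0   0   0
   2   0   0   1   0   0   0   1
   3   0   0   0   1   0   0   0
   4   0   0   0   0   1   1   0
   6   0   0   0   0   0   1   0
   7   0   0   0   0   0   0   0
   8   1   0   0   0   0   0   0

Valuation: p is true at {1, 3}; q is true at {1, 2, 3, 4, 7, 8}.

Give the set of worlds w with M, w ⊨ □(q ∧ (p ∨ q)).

{1, 2, 3, 6, 7, 8}

1: successors {2}; q ∧ (p ∨ q) there: 2:T. ✓
2: successors {3, 8}; q ∧ (p ∨ q) there: 3:T, 8:T. ✓
3: successors {4}; q ∧ (p ∨ q) there: 4:T. ✓
4: successors {6, 7}; q ∧ (p ∨ q) there: 6:F, 7:T. ✗
6: successors {7}; q ∧ (p ∨ q) there: 7:T. ✓
7: no successors, so □(q ∧ (p ∨ q)) holds vacuously. ✓
8: successors {1}; q ∧ (p ∨ q) there: 1:T. ✓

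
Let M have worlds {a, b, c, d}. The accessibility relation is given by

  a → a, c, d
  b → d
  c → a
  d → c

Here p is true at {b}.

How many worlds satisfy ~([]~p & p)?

3

a: []~p & p is F. ✓
b: []~p & p is T. ✗
c: []~p & p is F. ✓
d: []~p & p is F. ✓
Satisfying worlds: {a, c, d}.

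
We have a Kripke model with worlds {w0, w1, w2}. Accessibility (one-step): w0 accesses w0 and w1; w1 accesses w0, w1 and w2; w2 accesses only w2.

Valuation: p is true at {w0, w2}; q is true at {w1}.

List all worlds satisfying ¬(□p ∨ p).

{w1}

w0: □p ∨ p is T. ✗
w1: □p ∨ p is F. ✓
w2: □p ∨ p is T. ✗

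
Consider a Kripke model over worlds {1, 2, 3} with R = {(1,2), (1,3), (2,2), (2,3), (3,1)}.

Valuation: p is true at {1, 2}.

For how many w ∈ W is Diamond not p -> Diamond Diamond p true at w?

3

1: Diamond not p is T, Diamond Diamond p is T. ✓
2: Diamond not p is T, Diamond Diamond p is T. ✓
3: Diamond not p is F, Diamond Diamond p is T. ✓
Satisfying worlds: {1, 2, 3}.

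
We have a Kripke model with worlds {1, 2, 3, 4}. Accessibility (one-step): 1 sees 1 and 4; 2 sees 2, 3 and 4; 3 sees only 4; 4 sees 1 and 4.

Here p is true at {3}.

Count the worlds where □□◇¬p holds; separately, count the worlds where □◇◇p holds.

For □□◇¬p:
1: successors {1, 4}; □◇¬p there: 1:T, 4:T. ✓
2: successors {2, 3, 4}; □◇¬p there: 2:T, 3:T, 4:T. ✓
3: successors {4}; □◇¬p there: 4:T. ✓
4: successors {1, 4}; □◇¬p there: 1:T, 4:T. ✓
— 4 worlds.
For □◇◇p:
1: successors {1, 4}; ◇◇p there: 1:F, 4:F. ✗
2: successors {2, 3, 4}; ◇◇p there: 2:T, 3:F, 4:F. ✗
3: successors {4}; ◇◇p there: 4:F. ✗
4: successors {1, 4}; ◇◇p there: 1:F, 4:F. ✗
— 0 worlds.

4 and 0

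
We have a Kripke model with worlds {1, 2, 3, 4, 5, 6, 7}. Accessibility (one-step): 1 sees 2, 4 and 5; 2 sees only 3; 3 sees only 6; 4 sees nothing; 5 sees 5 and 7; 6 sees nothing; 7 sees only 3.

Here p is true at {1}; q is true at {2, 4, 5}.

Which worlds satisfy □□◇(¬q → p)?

{3, 4, 6}

1: successors {2, 4, 5}; □◇(¬q → p) there: 2:F, 4:T, 5:F. ✗
2: successors {3}; □◇(¬q → p) there: 3:F. ✗
3: successors {6}; □◇(¬q → p) there: 6:T. ✓
4: no successors, so □□◇(¬q → p) holds vacuously. ✓
5: successors {5, 7}; □◇(¬q → p) there: 5:F, 7:F. ✗
6: no successors, so □□◇(¬q → p) holds vacuously. ✓
7: successors {3}; □◇(¬q → p) there: 3:F. ✗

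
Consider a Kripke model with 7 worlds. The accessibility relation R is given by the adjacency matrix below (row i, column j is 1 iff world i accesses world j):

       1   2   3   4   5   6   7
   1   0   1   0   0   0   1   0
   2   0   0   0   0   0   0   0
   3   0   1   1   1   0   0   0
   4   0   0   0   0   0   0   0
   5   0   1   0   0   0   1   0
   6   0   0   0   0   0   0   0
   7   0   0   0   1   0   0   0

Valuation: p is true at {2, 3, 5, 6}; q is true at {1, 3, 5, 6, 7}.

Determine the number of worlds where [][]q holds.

1: successors {2, 6}; []q there: 2:T, 6:T. ✓
2: no successors, so [][]q holds vacuously. ✓
3: successors {2, 3, 4}; []q there: 2:T, 3:F, 4:T. ✗
4: no successors, so [][]q holds vacuously. ✓
5: successors {2, 6}; []q there: 2:T, 6:T. ✓
6: no successors, so [][]q holds vacuously. ✓
7: successors {4}; []q there: 4:T. ✓
Satisfying worlds: {1, 2, 4, 5, 6, 7}.

6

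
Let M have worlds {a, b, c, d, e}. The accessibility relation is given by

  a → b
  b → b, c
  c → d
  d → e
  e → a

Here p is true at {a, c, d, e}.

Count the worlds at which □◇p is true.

a: successors {b}; ◇p there: b:T. ✓
b: successors {b, c}; ◇p there: b:T, c:T. ✓
c: successors {d}; ◇p there: d:T. ✓
d: successors {e}; ◇p there: e:T. ✓
e: successors {a}; ◇p there: a:F. ✗
Satisfying worlds: {a, b, c, d}.

4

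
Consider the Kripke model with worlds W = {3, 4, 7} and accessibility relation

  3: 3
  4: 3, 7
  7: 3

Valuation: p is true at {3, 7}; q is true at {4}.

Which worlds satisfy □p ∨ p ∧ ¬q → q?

{4}

3: □p ∨ p ∧ ¬q is T, q is F. ✗
4: □p ∨ p ∧ ¬q is T, q is T. ✓
7: □p ∨ p ∧ ¬q is T, q is F. ✗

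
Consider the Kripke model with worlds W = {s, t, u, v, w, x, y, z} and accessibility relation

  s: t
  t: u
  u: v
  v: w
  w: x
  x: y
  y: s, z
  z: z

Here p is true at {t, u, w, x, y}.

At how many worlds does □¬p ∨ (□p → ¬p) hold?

5

s: □¬p is F, □p → ¬p is T. ✓
t: □¬p is F, □p → ¬p is F. ✗
u: □¬p is T, □p → ¬p is T. ✓
v: □¬p is F, □p → ¬p is T. ✓
w: □¬p is F, □p → ¬p is F. ✗
x: □¬p is F, □p → ¬p is F. ✗
y: □¬p is T, □p → ¬p is T. ✓
z: □¬p is T, □p → ¬p is T. ✓
Satisfying worlds: {s, u, v, y, z}.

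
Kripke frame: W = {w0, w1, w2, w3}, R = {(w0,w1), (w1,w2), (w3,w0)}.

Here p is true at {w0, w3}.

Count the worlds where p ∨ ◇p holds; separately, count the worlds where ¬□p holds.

For p ∨ ◇p:
w0: p is T, ◇p is F. ✓
w1: p is F, ◇p is F. ✗
w2: p is F, ◇p is F. ✗
w3: p is T, ◇p is T. ✓
— 2 worlds.
For ¬□p:
w0: □p is F. ✓
w1: □p is F. ✓
w2: □p is T. ✗
w3: □p is T. ✗
— 2 worlds.

2 and 2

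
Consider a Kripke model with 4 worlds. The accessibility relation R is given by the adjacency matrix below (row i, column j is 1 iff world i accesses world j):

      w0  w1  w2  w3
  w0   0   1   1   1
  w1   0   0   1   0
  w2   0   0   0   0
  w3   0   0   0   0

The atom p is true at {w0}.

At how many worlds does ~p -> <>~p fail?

w0: ~p is F, <>~p is T. ✓
w1: ~p is T, <>~p is T. ✓
w2: ~p is T, <>~p is F. ✗
w3: ~p is T, <>~p is F. ✗
Satisfying worlds: {w0, w1}.
So ~p -> <>~p fails at the other 2 worlds.

2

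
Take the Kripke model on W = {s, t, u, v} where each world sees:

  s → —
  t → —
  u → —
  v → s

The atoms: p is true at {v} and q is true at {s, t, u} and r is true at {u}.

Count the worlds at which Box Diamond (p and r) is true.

s: no successors, so Box Diamond (p and r) holds vacuously. ✓
t: no successors, so Box Diamond (p and r) holds vacuously. ✓
u: no successors, so Box Diamond (p and r) holds vacuously. ✓
v: successors {s}; Diamond (p and r) there: s:F. ✗
Satisfying worlds: {s, t, u}.

3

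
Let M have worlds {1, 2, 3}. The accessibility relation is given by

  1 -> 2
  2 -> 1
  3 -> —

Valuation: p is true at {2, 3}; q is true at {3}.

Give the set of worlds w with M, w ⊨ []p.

{1, 3}

1: successors {2}; p there: 2:T. ✓
2: successors {1}; p there: 1:F. ✗
3: no successors, so []p holds vacuously. ✓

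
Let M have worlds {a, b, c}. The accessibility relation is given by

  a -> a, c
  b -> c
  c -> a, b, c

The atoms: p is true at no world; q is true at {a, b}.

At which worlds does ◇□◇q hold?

a: successors {a, c}; □◇q there: a:T, c:F. ✓
b: successors {c}; □◇q there: c:F. ✗
c: successors {a, b, c}; □◇q there: a:T, b:T, c:F. ✓

{a, c}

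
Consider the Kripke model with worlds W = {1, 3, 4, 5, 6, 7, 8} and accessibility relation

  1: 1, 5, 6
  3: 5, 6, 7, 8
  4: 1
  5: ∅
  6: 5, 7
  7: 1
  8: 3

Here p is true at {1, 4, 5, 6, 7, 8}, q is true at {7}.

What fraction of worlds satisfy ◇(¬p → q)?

5/7

1: successors {1, 5, 6}; ¬p → q there: 1:T, 5:T, 6:T. ✓
3: successors {5, 6, 7, 8}; ¬p → q there: 5:T, 6:T, 7:T, 8:T. ✓
4: successors {1}; ¬p → q there: 1:T. ✓
5: no successors, so ◇(¬p → q) fails. ✗
6: successors {5, 7}; ¬p → q there: 5:T, 7:T. ✓
7: successors {1}; ¬p → q there: 1:T. ✓
8: successors {3}; ¬p → q there: 3:F. ✗
That's 5 of 7 worlds, so 5/7.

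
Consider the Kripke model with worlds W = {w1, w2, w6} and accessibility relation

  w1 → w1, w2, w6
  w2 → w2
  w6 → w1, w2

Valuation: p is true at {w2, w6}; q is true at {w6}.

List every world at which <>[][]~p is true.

w1: successors {w1, w2, w6}; [][]~p there: w1:F, w2:F, w6:F. ✗
w2: successors {w2}; [][]~p there: w2:F. ✗
w6: successors {w1, w2}; [][]~p there: w1:F, w2:F. ✗

∅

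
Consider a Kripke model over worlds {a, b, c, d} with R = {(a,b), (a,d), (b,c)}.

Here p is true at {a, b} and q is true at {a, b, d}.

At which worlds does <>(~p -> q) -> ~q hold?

a: <>(~p -> q) is T, ~q is F. ✗
b: <>(~p -> q) is F, ~q is F. ✓
c: <>(~p -> q) is F, ~q is T. ✓
d: <>(~p -> q) is F, ~q is F. ✓

{b, c, d}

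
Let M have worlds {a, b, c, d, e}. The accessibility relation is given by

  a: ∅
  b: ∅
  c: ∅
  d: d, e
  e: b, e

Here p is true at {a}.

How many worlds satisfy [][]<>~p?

3

a: no successors, so [][]<>~p holds vacuously. ✓
b: no successors, so [][]<>~p holds vacuously. ✓
c: no successors, so [][]<>~p holds vacuously. ✓
d: successors {d, e}; []<>~p there: d:T, e:F. ✗
e: successors {b, e}; []<>~p there: b:T, e:F. ✗
Satisfying worlds: {a, b, c}.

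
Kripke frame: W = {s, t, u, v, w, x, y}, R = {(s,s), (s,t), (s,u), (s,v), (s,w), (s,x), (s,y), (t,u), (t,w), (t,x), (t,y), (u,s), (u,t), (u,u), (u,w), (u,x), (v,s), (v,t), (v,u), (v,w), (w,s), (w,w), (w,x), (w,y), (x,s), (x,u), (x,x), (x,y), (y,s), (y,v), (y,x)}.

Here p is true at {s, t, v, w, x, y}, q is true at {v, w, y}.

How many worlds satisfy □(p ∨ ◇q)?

7

s: successors {s, t, u, v, w, x, y}; p ∨ ◇q there: s:T, t:T, u:T, v:T, w:T, x:T, y:T. ✓
t: successors {u, w, x, y}; p ∨ ◇q there: u:T, w:T, x:T, y:T. ✓
u: successors {s, t, u, w, x}; p ∨ ◇q there: s:T, t:T, u:T, w:T, x:T. ✓
v: successors {s, t, u, w}; p ∨ ◇q there: s:T, t:T, u:T, w:T. ✓
w: successors {s, w, x, y}; p ∨ ◇q there: s:T, w:T, x:T, y:T. ✓
x: successors {s, u, x, y}; p ∨ ◇q there: s:T, u:T, x:T, y:T. ✓
y: successors {s, v, x}; p ∨ ◇q there: s:T, v:T, x:T. ✓
Satisfying worlds: {s, t, u, v, w, x, y}.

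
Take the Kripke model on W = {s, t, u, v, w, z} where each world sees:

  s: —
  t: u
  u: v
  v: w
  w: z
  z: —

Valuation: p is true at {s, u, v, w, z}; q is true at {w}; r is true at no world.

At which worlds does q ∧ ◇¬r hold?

s: q is F, ◇¬r is F. ✗
t: q is F, ◇¬r is T. ✗
u: q is F, ◇¬r is T. ✗
v: q is F, ◇¬r is T. ✗
w: q is T, ◇¬r is T. ✓
z: q is F, ◇¬r is F. ✗

{w}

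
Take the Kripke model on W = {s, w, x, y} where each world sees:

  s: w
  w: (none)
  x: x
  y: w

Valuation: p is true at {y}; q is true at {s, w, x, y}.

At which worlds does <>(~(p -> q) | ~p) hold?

s: successors {w}; ~(p -> q) | ~p there: w:T. ✓
w: no successors, so <>(~(p -> q) | ~p) fails. ✗
x: successors {x}; ~(p -> q) | ~p there: x:T. ✓
y: successors {w}; ~(p -> q) | ~p there: w:T. ✓

{s, x, y}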